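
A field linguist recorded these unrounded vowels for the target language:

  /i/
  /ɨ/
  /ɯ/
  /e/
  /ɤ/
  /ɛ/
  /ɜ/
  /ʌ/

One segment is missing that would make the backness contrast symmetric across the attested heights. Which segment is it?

/ɘ/

Front: /i/ (high), /e/ (high-mid), /ɛ/ (low-mid).
Central: /ɨ/ (high), /ɜ/ (low-mid).
Back: /ɯ/ (high), /ɤ/ (high-mid), /ʌ/ (low-mid).
The high-mid row has no central member, so the gap is the high-mid central unrounded vowel /ɘ/.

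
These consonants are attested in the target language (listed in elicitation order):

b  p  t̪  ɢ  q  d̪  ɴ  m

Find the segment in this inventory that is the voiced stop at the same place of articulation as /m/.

/m/ is a bilabial nasal.
The voiced stop at the same place is a voiced bilabial stop — in this inventory, /b/.

/b/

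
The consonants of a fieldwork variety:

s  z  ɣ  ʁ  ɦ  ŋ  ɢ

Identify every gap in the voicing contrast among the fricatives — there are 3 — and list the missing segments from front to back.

place of articulation  voiceless  voiced  
alveolar          s         z       
velar             —         ɣ       
uvular            —         ʁ       
glottal           —         ɦ       
Gaps, from front to back: velar lacks voiceless (/x/); uvular lacks voiceless (/χ/); glottal lacks voiceless (/h/).

/x/, /χ/, /h/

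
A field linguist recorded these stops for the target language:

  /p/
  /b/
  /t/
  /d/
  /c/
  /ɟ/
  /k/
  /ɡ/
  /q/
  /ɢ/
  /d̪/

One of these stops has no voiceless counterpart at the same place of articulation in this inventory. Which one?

Bilabial: /p/ ~ /b/
Alveolar: /t/ ~ /d/
Palatal: /c/ ~ /ɟ/
Velar: /k/ ~ /ɡ/
Uvular: /q/ ~ /ɢ/
Dental: only /d̪/ (voiced); no voiceless partner.
So /d̪/ is the unpaired segment.

/d̪/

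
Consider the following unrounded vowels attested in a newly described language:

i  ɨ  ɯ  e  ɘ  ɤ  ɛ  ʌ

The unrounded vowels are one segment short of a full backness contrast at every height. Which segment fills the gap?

high: front /i/, central /ɨ/, back /ɯ/.
high-mid: front /e/, central /ɘ/, back /ɤ/.
low-mid: front /ɛ/, central —, back /ʌ/.
The low-mid row has no central member, so the gap is the low-mid central unrounded vowel /ɜ/.

/ɜ/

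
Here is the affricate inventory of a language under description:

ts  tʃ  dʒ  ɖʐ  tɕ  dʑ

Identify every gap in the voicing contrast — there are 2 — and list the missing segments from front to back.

/dz/, /ʈʂ/

place of articulation  voiceless  voiced  
alveolar          ts        —       
postalveolar      tʃ        dʒ      
retroflex         —         ɖʐ      
alveolo-palatal   tɕ        dʑ      
Gaps, from front to back: alveolar lacks voiced (/dz/); retroflex lacks voiceless (/ʈʂ/).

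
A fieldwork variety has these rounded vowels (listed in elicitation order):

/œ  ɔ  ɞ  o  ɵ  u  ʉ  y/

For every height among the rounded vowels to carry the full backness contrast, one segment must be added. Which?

/ø/

height            front     central   back    
high              y         ʉ         u       
high-mid          —         ɵ         o       
low-mid           œ         ɞ         ɔ       
The high-mid row has no front member, so the gap is the high-mid front rounded vowel /ø/.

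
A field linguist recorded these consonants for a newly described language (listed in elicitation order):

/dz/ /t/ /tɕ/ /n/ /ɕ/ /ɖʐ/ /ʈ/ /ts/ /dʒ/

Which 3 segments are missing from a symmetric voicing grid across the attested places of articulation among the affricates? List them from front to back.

/tʃ/, /ʈʂ/, /dʑ/

alveolar: voiceless /ts/, voiced /dz/.
postalveolar: voiceless —, voiced /dʒ/.
retroflex: voiceless —, voiced /ɖʐ/.
alveolo-palatal: voiceless /tɕ/, voiced —.
Gaps, from front to back: postalveolar lacks voiceless (/tʃ/); retroflex lacks voiceless (/ʈʂ/); alveolo-palatal lacks voiced (/dʑ/).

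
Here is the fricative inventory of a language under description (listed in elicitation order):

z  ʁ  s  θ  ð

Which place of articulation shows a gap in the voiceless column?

place of articulation  voiceless  voiced  
dental            θ         ð       
alveolar          s         z       
uvular            —         ʁ       
Every place of articulation has a voiceless member except uvular, where /χ/ would be expected.

uvular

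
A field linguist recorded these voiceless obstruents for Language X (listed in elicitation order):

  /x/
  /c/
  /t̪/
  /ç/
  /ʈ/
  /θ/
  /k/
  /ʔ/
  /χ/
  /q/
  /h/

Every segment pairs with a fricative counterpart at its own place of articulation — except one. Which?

/ʈ/

Dental: /t̪/ ~ /θ/
Palatal: /c/ ~ /ç/
Velar: /k/ ~ /x/
Uvular: /q/ ~ /χ/
Glottal: /ʔ/ ~ /h/
Retroflex: only /ʈ/ (stop); no fricative partner.
So /ʈ/ is the unpaired segment.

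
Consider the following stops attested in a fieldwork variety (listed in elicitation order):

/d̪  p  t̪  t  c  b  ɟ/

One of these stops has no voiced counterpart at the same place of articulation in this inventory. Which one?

/t/

Bilabial: /p/ ~ /b/
Dental: /t̪/ ~ /d̪/
Palatal: /c/ ~ /ɟ/
Alveolar: only /t/ (voiceless); no voiced partner.
So /t/ is the unpaired segment.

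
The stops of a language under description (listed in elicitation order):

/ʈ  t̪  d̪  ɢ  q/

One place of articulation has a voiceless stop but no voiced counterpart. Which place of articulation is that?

retroflex

dental: voiceless /t̪/, voiced /d̪/.
retroflex: voiceless /ʈ/, voiced —.
uvular: voiceless /q/, voiced /ɢ/.
Every place of articulation has a voiced member except retroflex, where /ɖ/ would be expected.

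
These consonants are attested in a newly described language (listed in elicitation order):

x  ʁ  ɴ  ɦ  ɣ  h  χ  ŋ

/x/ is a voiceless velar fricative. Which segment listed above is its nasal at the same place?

/ŋ/

The nasal at the same place is a velar nasal — in this inventory, /ŋ/.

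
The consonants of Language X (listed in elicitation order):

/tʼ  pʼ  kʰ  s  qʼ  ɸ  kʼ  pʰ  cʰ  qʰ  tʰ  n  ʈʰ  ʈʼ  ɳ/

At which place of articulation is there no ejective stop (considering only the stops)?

palatal

Aspirated: /pʰ/ (bilabial), /tʰ/ (alveolar), /ʈʰ/ (retroflex), /cʰ/ (palatal), /kʰ/ (velar), /qʰ/ (uvular).
Ejective: /pʼ/ (bilabial), /tʼ/ (alveolar), /ʈʼ/ (retroflex), /kʼ/ (velar), /qʼ/ (uvular).
Every place of articulation has an ejective member except palatal, where /cʼ/ would be expected.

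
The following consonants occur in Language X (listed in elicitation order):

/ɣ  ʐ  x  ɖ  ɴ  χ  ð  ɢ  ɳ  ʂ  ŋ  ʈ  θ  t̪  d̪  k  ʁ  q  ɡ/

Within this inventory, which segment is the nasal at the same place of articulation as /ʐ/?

/ʐ/ is a voiced retroflex fricative.
The nasal at the same place is a retroflex nasal — in this inventory, /ɳ/.

/ɳ/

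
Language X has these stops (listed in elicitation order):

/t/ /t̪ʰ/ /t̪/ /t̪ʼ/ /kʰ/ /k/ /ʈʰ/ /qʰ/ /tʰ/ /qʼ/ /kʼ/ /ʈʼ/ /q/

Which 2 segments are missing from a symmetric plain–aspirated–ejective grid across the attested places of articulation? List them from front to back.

dental: plain /t̪/, aspirated /t̪ʰ/, ejective /t̪ʼ/.
alveolar: plain /t/, aspirated /tʰ/, ejective —.
retroflex: plain —, aspirated /ʈʰ/, ejective /ʈʼ/.
velar: plain /k/, aspirated /kʰ/, ejective /kʼ/.
uvular: plain /q/, aspirated /qʰ/, ejective /qʼ/.
Gaps, from front to back: alveolar lacks ejective (/tʼ/); retroflex lacks plain (/ʈ/).

/tʼ/, /ʈ/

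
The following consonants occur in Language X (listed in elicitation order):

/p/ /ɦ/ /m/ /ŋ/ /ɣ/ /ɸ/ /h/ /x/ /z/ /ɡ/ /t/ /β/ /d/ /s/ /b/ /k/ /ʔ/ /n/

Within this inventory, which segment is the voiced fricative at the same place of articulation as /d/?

/z/

/d/ is a voiced alveolar stop.
The voiced fricative at the same place is a voiced alveolar fricative — in this inventory, /z/.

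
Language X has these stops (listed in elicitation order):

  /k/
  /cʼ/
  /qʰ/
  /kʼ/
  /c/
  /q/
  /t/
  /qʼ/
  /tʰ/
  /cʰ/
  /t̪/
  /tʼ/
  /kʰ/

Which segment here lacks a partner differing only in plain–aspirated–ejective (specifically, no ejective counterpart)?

/t̪/

Alveolar: /t/ ~ /tʰ/ ~ /tʼ/
Palatal: /c/ ~ /cʰ/ ~ /cʼ/
Velar: /k/ ~ /kʰ/ ~ /kʼ/
Uvular: /q/ ~ /qʰ/ ~ /qʼ/
Dental: only /t̪/ (plain); no ejective partner.
So /t̪/ is the unpaired segment.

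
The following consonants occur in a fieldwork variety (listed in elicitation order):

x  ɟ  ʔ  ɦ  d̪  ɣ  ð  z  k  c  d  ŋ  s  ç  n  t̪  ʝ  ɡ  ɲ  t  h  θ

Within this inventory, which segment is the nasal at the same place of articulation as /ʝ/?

/ɲ/

/ʝ/ is a voiced palatal fricative.
The nasal at the same place is a palatal nasal — in this inventory, /ɲ/.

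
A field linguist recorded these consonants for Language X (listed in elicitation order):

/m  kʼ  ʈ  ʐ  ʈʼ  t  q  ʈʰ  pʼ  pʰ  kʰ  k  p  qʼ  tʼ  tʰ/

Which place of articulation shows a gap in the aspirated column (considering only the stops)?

bilabial: plain /p/, aspirated /pʰ/, ejective /pʼ/.
alveolar: plain /t/, aspirated /tʰ/, ejective /tʼ/.
retroflex: plain /ʈ/, aspirated /ʈʰ/, ejective /ʈʼ/.
velar: plain /k/, aspirated /kʰ/, ejective /kʼ/.
uvular: plain /q/, aspirated —, ejective /qʼ/.
Every place of articulation has an aspirated member except uvular, where /qʰ/ would be expected.

uvular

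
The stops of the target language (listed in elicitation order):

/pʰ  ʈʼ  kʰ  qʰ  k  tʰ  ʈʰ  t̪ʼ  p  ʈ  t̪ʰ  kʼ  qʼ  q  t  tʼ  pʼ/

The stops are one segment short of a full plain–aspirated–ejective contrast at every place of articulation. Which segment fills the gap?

place of articulation  plain     aspirated  ejective
bilabial          p         pʰ        pʼ      
dental            —         t̪ʰ       t̪ʼ     
alveolar          t         tʰ        tʼ      
retroflex         ʈ         ʈʰ        ʈʼ      
velar             k         kʰ        kʼ      
uvular            q         qʰ        qʼ      
The dental row has no plain member, so the gap is the plain dental stop /t̪/.

/t̪/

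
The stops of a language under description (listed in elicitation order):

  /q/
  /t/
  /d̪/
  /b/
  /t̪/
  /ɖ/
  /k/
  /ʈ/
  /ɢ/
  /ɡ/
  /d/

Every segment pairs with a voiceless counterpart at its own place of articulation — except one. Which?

/b/

Dental: /t̪/ ~ /d̪/
Alveolar: /t/ ~ /d/
Retroflex: /ʈ/ ~ /ɖ/
Velar: /k/ ~ /ɡ/
Uvular: /q/ ~ /ɢ/
Bilabial: only /b/ (voiced); no voiceless partner.
So /b/ is the unpaired segment.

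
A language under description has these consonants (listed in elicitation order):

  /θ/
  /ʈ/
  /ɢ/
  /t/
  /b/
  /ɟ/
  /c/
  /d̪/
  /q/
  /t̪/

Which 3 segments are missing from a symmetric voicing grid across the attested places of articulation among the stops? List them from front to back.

/p/, /d/, /ɖ/

Voiceless: /t̪/ (dental), /t/ (alveolar), /ʈ/ (retroflex), /c/ (palatal), /q/ (uvular).
Voiced: /b/ (bilabial), /d̪/ (dental), /ɟ/ (palatal), /ɢ/ (uvular).
Gaps, from front to back: bilabial lacks voiceless (/p/); alveolar lacks voiced (/d/); retroflex lacks voiced (/ɖ/).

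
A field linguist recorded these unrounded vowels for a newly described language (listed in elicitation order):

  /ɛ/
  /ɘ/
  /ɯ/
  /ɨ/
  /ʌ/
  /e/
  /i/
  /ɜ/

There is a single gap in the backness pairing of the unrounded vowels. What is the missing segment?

/ɤ/

Front: /i/ (high), /e/ (high-mid), /ɛ/ (low-mid).
Central: /ɨ/ (high), /ɘ/ (high-mid), /ɜ/ (low-mid).
Back: /ɯ/ (high), /ʌ/ (low-mid).
The high-mid row has no back member, so the gap is the high-mid back unrounded vowel /ɤ/.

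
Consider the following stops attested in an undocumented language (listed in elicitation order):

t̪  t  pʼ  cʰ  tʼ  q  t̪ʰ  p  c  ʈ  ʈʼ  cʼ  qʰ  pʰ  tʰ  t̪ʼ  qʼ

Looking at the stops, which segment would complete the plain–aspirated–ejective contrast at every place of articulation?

/ʈʰ/

place of articulation  plain     aspirated  ejective
bilabial          p         pʰ        pʼ      
dental            t̪        t̪ʰ       t̪ʼ     
alveolar          t         tʰ        tʼ      
retroflex         ʈ         —         ʈʼ      
palatal           c         cʰ        cʼ      
uvular            q         qʰ        qʼ      
The retroflex row has no aspirated member, so the gap is the aspirated retroflex stop /ʈʰ/.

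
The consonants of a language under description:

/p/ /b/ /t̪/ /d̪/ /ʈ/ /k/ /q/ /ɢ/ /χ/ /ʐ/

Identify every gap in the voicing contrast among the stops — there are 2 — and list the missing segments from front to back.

Voiceless: /p/ (bilabial), /t̪/ (dental), /ʈ/ (retroflex), /k/ (velar), /q/ (uvular).
Voiced: /b/ (bilabial), /d̪/ (dental), /ɢ/ (uvular).
Gaps, from front to back: retroflex lacks voiced (/ɖ/); velar lacks voiced (/ɡ/).

/ɖ/, /ɡ/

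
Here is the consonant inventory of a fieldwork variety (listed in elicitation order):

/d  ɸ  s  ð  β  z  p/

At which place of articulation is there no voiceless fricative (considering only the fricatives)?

bilabial: voiceless /ɸ/, voiced /β/.
dental: voiceless —, voiced /ð/.
alveolar: voiceless /s/, voiced /z/.
Every place of articulation has a voiceless member except dental, where /θ/ would be expected.

dental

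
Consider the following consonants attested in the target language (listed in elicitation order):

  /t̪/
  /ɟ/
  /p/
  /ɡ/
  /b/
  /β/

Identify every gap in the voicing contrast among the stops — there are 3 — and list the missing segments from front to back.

bilabial: voiceless /p/, voiced /b/.
dental: voiceless /t̪/, voiced —.
palatal: voiceless —, voiced /ɟ/.
velar: voiceless —, voiced /ɡ/.
Gaps, from front to back: dental lacks voiced (/d̪/); palatal lacks voiceless (/c/); velar lacks voiceless (/k/).

/d̪/, /c/, /k/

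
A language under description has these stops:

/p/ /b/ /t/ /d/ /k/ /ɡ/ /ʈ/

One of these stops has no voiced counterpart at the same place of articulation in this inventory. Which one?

/ʈ/

Bilabial: /p/ ~ /b/
Alveolar: /t/ ~ /d/
Velar: /k/ ~ /ɡ/
Retroflex: only /ʈ/ (voiceless); no voiced partner.
So /ʈ/ is the unpaired segment.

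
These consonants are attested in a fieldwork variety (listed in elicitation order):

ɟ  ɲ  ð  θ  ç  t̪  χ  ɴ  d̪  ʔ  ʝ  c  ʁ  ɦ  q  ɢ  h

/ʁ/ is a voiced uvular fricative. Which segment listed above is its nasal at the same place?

/ɴ/

The nasal at the same place is an uvular nasal — in this inventory, /ɴ/.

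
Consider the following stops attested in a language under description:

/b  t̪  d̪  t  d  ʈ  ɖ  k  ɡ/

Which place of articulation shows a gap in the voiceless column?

bilabial

Voiceless: /t̪/ (dental), /t/ (alveolar), /ʈ/ (retroflex), /k/ (velar).
Voiced: /b/ (bilabial), /d̪/ (dental), /d/ (alveolar), /ɖ/ (retroflex), /ɡ/ (velar).
Every place of articulation has a voiceless member except bilabial, where /p/ would be expected.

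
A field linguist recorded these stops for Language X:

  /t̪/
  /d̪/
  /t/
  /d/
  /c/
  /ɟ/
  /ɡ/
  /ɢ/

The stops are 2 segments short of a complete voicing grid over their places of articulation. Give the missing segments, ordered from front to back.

place of articulation  voiceless  voiced  
dental            t̪        d̪      
alveolar          t         d       
palatal           c         ɟ       
velar             —         ɡ       
uvular            —         ɢ       
Gaps, from front to back: velar lacks voiceless (/k/); uvular lacks voiceless (/q/).

/k/, /q/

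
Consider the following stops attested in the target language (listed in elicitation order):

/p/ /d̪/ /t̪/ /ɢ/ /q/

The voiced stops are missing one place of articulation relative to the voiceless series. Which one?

Voiceless: /p/ (bilabial), /t̪/ (dental), /q/ (uvular).
Voiced: /d̪/ (dental), /ɢ/ (uvular).
Every place of articulation has a voiced member except bilabial, where /b/ would be expected.

bilabial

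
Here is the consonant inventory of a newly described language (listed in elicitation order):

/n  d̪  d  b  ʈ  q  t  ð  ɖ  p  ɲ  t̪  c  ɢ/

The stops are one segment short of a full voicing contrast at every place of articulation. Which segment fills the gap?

/ɟ/

Voiceless: /p/ (bilabial), /t̪/ (dental), /t/ (alveolar), /ʈ/ (retroflex), /c/ (palatal), /q/ (uvular).
Voiced: /b/ (bilabial), /d̪/ (dental), /d/ (alveolar), /ɖ/ (retroflex), /ɢ/ (uvular).
The palatal row has no voiced member, so the gap is the voiced palatal stop /ɟ/.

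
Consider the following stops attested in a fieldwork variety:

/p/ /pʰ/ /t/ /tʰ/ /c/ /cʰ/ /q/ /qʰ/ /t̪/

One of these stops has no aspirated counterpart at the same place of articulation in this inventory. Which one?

Bilabial: /p/ ~ /pʰ/
Alveolar: /t/ ~ /tʰ/
Palatal: /c/ ~ /cʰ/
Uvular: /q/ ~ /qʰ/
Dental: only /t̪/ (plain); no aspirated partner.
So /t̪/ is the unpaired segment.

/t̪/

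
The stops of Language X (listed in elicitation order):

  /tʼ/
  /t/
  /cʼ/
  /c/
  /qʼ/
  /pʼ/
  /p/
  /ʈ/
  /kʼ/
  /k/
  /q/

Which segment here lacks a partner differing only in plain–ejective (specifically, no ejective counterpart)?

Bilabial: /p/ ~ /pʼ/
Alveolar: /t/ ~ /tʼ/
Palatal: /c/ ~ /cʼ/
Velar: /k/ ~ /kʼ/
Uvular: /q/ ~ /qʼ/
Retroflex: only /ʈ/ (plain); no ejective partner.
So /ʈ/ is the unpaired segment.

/ʈ/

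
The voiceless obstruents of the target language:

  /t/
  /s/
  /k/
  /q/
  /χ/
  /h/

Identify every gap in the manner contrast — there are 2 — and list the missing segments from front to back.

/x/, /ʔ/

place of articulation  stop      fricative
alveolar          t         s       
velar             k         —       
uvular            q         χ       
glottal           —         h       
Gaps, from front to back: velar lacks fricative (/x/); glottal lacks stop (/ʔ/).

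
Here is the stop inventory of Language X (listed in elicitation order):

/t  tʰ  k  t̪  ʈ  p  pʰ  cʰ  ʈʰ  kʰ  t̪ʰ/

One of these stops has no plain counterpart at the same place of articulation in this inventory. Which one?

Bilabial: /p/ ~ /pʰ/
Dental: /t̪/ ~ /t̪ʰ/
Alveolar: /t/ ~ /tʰ/
Retroflex: /ʈ/ ~ /ʈʰ/
Velar: /k/ ~ /kʰ/
Palatal: only /cʰ/ (aspirated); no plain partner.
So /cʰ/ is the unpaired segment.

/cʰ/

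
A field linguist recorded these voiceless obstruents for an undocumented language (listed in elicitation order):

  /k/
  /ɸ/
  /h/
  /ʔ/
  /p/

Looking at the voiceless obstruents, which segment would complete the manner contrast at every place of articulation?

bilabial: stop /p/, fricative /ɸ/.
velar: stop /k/, fricative —.
glottal: stop /ʔ/, fricative /h/.
The velar row has no fricative member, so the gap is the velar fricative /x/.

/x/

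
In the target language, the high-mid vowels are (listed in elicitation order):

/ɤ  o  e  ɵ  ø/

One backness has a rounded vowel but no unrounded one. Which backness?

front: unrounded /e/, rounded /ø/.
central: unrounded —, rounded /ɵ/.
back: unrounded /ɤ/, rounded /o/.
Every backness has an unrounded member except central, where /ɘ/ would be expected.

central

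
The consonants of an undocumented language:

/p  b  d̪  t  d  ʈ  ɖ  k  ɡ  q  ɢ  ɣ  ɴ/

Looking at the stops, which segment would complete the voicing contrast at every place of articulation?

place of articulation  voiceless  voiced  
bilabial          p         b       
dental            —         d̪      
alveolar          t         d       
retroflex         ʈ         ɖ       
velar             k         ɡ       
uvular            q         ɢ       
The dental row has no voiceless member, so the gap is the voiceless dental stop /t̪/.

/t̪/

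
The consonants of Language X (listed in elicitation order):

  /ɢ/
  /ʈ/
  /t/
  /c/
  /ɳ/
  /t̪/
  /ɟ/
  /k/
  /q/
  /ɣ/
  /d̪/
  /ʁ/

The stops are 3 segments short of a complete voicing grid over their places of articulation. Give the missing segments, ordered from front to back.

/d/, /ɖ/, /ɡ/

Voiceless: /t̪/ (dental), /t/ (alveolar), /ʈ/ (retroflex), /c/ (palatal), /k/ (velar), /q/ (uvular).
Voiced: /d̪/ (dental), /ɟ/ (palatal), /ɢ/ (uvular).
Gaps, from front to back: alveolar lacks voiced (/d/); retroflex lacks voiced (/ɖ/); velar lacks voiced (/ɡ/).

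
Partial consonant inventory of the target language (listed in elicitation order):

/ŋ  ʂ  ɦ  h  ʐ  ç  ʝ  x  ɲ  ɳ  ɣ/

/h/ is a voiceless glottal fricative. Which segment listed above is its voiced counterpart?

/ɦ/

The voiced counterpart is a voiced glottal fricative — in this inventory, /ɦ/.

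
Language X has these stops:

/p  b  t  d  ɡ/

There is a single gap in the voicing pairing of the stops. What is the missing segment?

bilabial: voiceless /p/, voiced /b/.
alveolar: voiceless /t/, voiced /d/.
velar: voiceless —, voiced /ɡ/.
The velar row has no voiceless member, so the gap is the voiceless velar stop /k/.

/k/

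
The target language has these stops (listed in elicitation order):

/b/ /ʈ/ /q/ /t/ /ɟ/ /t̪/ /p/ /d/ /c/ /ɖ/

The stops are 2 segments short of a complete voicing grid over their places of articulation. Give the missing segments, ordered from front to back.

place of articulation  voiceless  voiced  
bilabial          p         b       
dental            t̪        —       
alveolar          t         d       
retroflex         ʈ         ɖ       
palatal           c         ɟ       
uvular            q         —       
Gaps, from front to back: dental lacks voiced (/d̪/); uvular lacks voiced (/ɢ/).

/d̪/, /ɢ/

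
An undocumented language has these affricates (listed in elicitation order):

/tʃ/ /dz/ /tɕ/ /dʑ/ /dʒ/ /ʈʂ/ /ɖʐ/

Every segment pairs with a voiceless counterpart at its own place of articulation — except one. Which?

/dz/

Postalveolar: /tʃ/ ~ /dʒ/
Retroflex: /ʈʂ/ ~ /ɖʐ/
Alveolo-palatal: /tɕ/ ~ /dʑ/
Alveolar: only /dz/ (voiced); no voiceless partner.
So /dz/ is the unpaired segment.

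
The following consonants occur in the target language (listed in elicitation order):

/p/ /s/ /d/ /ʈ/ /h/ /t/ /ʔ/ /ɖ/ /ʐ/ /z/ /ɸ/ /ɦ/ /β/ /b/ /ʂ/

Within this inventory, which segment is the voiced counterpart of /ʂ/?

/ʂ/ is a voiceless retroflex fricative.
The voiced counterpart is a voiced retroflex fricative — in this inventory, /ʐ/.

/ʐ/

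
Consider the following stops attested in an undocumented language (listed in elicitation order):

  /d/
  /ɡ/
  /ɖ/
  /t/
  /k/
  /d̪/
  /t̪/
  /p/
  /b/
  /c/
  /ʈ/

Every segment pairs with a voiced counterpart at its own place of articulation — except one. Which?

/c/

Bilabial: /p/ ~ /b/
Dental: /t̪/ ~ /d̪/
Alveolar: /t/ ~ /d/
Retroflex: /ʈ/ ~ /ɖ/
Velar: /k/ ~ /ɡ/
Palatal: only /c/ (voiceless); no voiced partner.
So /c/ is the unpaired segment.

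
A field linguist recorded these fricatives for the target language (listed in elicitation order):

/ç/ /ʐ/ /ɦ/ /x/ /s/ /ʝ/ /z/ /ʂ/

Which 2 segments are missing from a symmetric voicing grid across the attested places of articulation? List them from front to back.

/ɣ/, /h/

Voiceless: /s/ (alveolar), /ʂ/ (retroflex), /ç/ (palatal), /x/ (velar).
Voiced: /z/ (alveolar), /ʐ/ (retroflex), /ʝ/ (palatal), /ɦ/ (glottal).
Gaps, from front to back: velar lacks voiced (/ɣ/); glottal lacks voiceless (/h/).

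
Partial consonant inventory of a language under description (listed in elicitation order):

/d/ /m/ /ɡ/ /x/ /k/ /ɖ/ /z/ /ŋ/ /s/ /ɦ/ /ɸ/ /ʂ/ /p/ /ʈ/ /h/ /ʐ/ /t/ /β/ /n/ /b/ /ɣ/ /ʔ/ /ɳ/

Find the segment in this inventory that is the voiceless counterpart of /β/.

/ɸ/

/β/ is a voiced bilabial fricative.
The voiceless counterpart is a voiceless bilabial fricative — in this inventory, /ɸ/.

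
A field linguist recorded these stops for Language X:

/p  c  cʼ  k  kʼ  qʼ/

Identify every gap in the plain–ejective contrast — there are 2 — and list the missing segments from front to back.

/pʼ/, /q/

Plain: /p/ (bilabial), /c/ (palatal), /k/ (velar).
Ejective: /cʼ/ (palatal), /kʼ/ (velar), /qʼ/ (uvular).
Gaps, from front to back: bilabial lacks ejective (/pʼ/); uvular lacks plain (/q/).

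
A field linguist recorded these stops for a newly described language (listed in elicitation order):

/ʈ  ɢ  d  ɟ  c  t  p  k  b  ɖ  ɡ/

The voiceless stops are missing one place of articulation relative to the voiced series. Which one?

uvular

place of articulation  voiceless  voiced  
bilabial          p         b       
alveolar          t         d       
retroflex         ʈ         ɖ       
palatal           c         ɟ       
velar             k         ɡ       
uvular            —         ɢ       
Every place of articulation has a voiceless member except uvular, where /q/ would be expected.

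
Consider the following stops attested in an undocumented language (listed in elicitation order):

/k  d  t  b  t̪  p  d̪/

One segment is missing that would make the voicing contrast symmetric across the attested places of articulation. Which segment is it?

place of articulation  voiceless  voiced  
bilabial          p         b       
dental            t̪        d̪      
alveolar          t         d       
velar             k         —       
The velar row has no voiced member, so the gap is the voiced velar stop /ɡ/.

/ɡ/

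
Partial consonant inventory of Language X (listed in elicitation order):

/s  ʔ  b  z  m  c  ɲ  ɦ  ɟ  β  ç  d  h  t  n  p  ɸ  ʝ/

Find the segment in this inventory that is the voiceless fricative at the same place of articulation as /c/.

/c/ is a voiceless palatal stop.
The voiceless fricative at the same place is a voiceless palatal fricative — in this inventory, /ç/.

/ç/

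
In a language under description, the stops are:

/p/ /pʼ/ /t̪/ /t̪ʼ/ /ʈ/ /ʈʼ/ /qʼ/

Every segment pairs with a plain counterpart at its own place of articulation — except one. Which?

/qʼ/

Bilabial: /p/ ~ /pʼ/
Dental: /t̪/ ~ /t̪ʼ/
Retroflex: /ʈ/ ~ /ʈʼ/
Uvular: only /qʼ/ (ejective); no plain partner.
So /qʼ/ is the unpaired segment.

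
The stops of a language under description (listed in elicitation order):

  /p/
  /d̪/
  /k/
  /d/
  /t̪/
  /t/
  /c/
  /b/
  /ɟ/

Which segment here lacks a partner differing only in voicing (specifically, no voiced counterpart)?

/k/

Bilabial: /p/ ~ /b/
Dental: /t̪/ ~ /d̪/
Alveolar: /t/ ~ /d/
Palatal: /c/ ~ /ɟ/
Velar: only /k/ (voiceless); no voiced partner.
So /k/ is the unpaired segment.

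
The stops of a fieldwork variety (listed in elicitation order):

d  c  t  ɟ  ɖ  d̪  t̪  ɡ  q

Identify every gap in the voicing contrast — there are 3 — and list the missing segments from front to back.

Voiceless: /t̪/ (dental), /t/ (alveolar), /c/ (palatal), /q/ (uvular).
Voiced: /d̪/ (dental), /d/ (alveolar), /ɖ/ (retroflex), /ɟ/ (palatal), /ɡ/ (velar).
Gaps, from front to back: retroflex lacks voiceless (/ʈ/); velar lacks voiceless (/k/); uvular lacks voiced (/ɢ/).

/ʈ/, /k/, /ɢ/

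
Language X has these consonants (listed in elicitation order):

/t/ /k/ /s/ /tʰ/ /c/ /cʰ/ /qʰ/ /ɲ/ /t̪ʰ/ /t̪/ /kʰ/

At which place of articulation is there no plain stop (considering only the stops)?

Plain: /t̪/ (dental), /t/ (alveolar), /c/ (palatal), /k/ (velar).
Aspirated: /t̪ʰ/ (dental), /tʰ/ (alveolar), /cʰ/ (palatal), /kʰ/ (velar), /qʰ/ (uvular).
Every place of articulation has a plain member except uvular, where /q/ would be expected.

uvular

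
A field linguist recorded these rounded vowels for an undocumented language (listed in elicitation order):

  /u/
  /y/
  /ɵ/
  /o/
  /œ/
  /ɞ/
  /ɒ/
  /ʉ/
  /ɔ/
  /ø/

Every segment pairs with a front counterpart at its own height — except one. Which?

High: /y/ ~ /ʉ/ ~ /u/
High-mid: /ø/ ~ /ɵ/ ~ /o/
Low-mid: /œ/ ~ /ɞ/ ~ /ɔ/
Low: only /ɒ/ (back); no front partner.
So /ɒ/ is the unpaired segment.

/ɒ/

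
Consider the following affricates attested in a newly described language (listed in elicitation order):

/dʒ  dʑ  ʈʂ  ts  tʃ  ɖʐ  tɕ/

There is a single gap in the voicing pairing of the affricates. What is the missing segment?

Voiceless: /ts/ (alveolar), /tʃ/ (postalveolar), /ʈʂ/ (retroflex), /tɕ/ (alveolo-palatal).
Voiced: /dʒ/ (postalveolar), /ɖʐ/ (retroflex), /dʑ/ (alveolo-palatal).
The alveolar row has no voiced member, so the gap is the voiced alveolar affricate /dz/.

/dz/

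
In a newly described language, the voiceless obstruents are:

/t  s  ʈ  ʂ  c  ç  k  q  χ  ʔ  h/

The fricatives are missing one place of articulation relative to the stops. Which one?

place of articulation  stop      fricative
alveolar          t         s       
retroflex         ʈ         ʂ       
palatal           c         ç       
velar             k         —       
uvular            q         χ       
glottal           ʔ         h       
Every place of articulation has a fricative member except velar, where /x/ would be expected.

velar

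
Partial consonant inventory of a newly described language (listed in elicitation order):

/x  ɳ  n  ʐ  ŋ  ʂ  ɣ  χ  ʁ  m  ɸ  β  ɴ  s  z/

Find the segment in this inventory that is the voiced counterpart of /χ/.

/χ/ is a voiceless uvular fricative.
The voiced counterpart is a voiced uvular fricative — in this inventory, /ʁ/.

/ʁ/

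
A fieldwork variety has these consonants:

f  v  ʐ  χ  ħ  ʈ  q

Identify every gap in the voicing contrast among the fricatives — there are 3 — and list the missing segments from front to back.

/ʂ/, /ʁ/, /ʕ/

labiodental: voiceless /f/, voiced /v/.
retroflex: voiceless —, voiced /ʐ/.
uvular: voiceless /χ/, voiced —.
pharyngeal: voiceless /ħ/, voiced —.
Gaps, from front to back: retroflex lacks voiceless (/ʂ/); uvular lacks voiced (/ʁ/); pharyngeal lacks voiced (/ʕ/).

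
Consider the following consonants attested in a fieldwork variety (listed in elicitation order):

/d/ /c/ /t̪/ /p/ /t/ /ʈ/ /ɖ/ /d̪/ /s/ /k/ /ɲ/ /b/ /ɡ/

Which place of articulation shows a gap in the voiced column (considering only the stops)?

palatal

place of articulation  voiceless  voiced  
bilabial          p         b       
dental            t̪        d̪      
alveolar          t         d       
retroflex         ʈ         ɖ       
palatal           c         —       
velar             k         ɡ       
Every place of articulation has a voiced member except palatal, where /ɟ/ would be expected.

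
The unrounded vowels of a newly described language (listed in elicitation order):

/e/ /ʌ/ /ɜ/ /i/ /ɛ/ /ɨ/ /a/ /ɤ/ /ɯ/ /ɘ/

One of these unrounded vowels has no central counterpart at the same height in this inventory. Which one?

/a/

High: /i/ ~ /ɨ/ ~ /ɯ/
High-mid: /e/ ~ /ɘ/ ~ /ɤ/
Low-mid: /ɛ/ ~ /ɜ/ ~ /ʌ/
Low: only /a/ (front); no central partner.
So /a/ is the unpaired segment.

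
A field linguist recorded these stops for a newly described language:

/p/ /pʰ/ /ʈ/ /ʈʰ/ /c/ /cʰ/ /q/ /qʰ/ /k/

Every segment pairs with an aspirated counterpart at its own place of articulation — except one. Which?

/k/

Bilabial: /p/ ~ /pʰ/
Retroflex: /ʈ/ ~ /ʈʰ/
Palatal: /c/ ~ /cʰ/
Uvular: /q/ ~ /qʰ/
Velar: only /k/ (plain); no aspirated partner.
So /k/ is the unpaired segment.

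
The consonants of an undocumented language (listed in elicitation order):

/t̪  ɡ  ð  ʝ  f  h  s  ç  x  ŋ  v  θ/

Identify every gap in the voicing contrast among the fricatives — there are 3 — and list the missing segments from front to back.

/z/, /ɣ/, /ɦ/

place of articulation  voiceless  voiced  
labiodental       f         v       
dental            θ         ð       
alveolar          s         —       
palatal           ç         ʝ       
velar             x         —       
glottal           h         —       
Gaps, from front to back: alveolar lacks voiced (/z/); velar lacks voiced (/ɣ/); glottal lacks voiced (/ɦ/).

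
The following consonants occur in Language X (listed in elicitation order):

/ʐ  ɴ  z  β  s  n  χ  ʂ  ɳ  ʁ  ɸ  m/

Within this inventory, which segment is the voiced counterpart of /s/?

/s/ is a voiceless alveolar fricative.
The voiced counterpart is a voiced alveolar fricative — in this inventory, /z/.

/z/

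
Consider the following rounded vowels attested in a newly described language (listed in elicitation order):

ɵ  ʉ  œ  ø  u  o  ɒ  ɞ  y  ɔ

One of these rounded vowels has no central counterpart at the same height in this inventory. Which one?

/ɒ/

High: /y/ ~ /ʉ/ ~ /u/
High-mid: /ø/ ~ /ɵ/ ~ /o/
Low-mid: /œ/ ~ /ɞ/ ~ /ɔ/
Low: only /ɒ/ (back); no central partner.
So /ɒ/ is the unpaired segment.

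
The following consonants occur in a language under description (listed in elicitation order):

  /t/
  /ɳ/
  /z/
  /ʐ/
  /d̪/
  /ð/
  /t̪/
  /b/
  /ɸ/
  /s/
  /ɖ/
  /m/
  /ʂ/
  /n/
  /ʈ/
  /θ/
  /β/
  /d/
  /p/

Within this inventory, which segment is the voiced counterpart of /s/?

/s/ is a voiceless alveolar fricative.
The voiced counterpart is a voiced alveolar fricative — in this inventory, /z/.

/z/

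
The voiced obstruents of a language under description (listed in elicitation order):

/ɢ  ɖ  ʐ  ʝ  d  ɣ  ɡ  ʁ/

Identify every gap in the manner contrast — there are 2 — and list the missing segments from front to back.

Stop: /d/ (alveolar), /ɖ/ (retroflex), /ɡ/ (velar), /ɢ/ (uvular).
Fricative: /ʐ/ (retroflex), /ʝ/ (palatal), /ɣ/ (velar), /ʁ/ (uvular).
Gaps, from front to back: alveolar lacks fricative (/z/); palatal lacks stop (/ɟ/).

/z/, /ɟ/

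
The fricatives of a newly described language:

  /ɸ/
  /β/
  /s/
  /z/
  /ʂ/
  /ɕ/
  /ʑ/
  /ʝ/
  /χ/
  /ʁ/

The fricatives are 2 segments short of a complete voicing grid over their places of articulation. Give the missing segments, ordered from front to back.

/ʐ/, /ç/

place of articulation  voiceless  voiced  
bilabial          ɸ         β       
alveolar          s         z       
retroflex         ʂ         —       
alveolo-palatal   ɕ         ʑ       
palatal           —         ʝ       
uvular            χ         ʁ       
Gaps, from front to back: retroflex lacks voiced (/ʐ/); palatal lacks voiceless (/ç/).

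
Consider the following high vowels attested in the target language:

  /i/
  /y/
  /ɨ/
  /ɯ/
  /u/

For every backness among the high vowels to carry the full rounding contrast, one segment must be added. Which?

/ʉ/

front: unrounded /i/, rounded /y/.
central: unrounded /ɨ/, rounded —.
back: unrounded /ɯ/, rounded /u/.
The central row has no rounded member, so the gap is the central rounded vowel /ʉ/.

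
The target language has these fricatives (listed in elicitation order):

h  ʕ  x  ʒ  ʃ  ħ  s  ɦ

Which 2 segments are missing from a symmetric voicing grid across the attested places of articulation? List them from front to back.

/z/, /ɣ/

Voiceless: /s/ (alveolar), /ʃ/ (postalveolar), /x/ (velar), /ħ/ (pharyngeal), /h/ (glottal).
Voiced: /ʒ/ (postalveolar), /ʕ/ (pharyngeal), /ɦ/ (glottal).
Gaps, from front to back: alveolar lacks voiced (/z/); velar lacks voiced (/ɣ/).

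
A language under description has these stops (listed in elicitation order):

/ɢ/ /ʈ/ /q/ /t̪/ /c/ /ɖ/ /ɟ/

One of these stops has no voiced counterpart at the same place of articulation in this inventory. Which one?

/t̪/

Retroflex: /ʈ/ ~ /ɖ/
Palatal: /c/ ~ /ɟ/
Uvular: /q/ ~ /ɢ/
Dental: only /t̪/ (voiceless); no voiced partner.
So /t̪/ is the unpaired segment.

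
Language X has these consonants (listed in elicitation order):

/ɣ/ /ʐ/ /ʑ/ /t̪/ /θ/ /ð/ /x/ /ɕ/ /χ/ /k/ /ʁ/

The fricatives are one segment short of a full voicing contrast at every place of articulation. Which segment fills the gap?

place of articulation  voiceless  voiced  
dental            θ         ð       
retroflex         —         ʐ       
alveolo-palatal   ɕ         ʑ       
velar             x         ɣ       
uvular            χ         ʁ       
The retroflex row has no voiceless member, so the gap is the voiceless retroflex fricative /ʂ/.

/ʂ/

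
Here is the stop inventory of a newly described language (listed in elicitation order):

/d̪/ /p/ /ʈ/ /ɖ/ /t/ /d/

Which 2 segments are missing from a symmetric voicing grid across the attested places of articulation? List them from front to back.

bilabial: voiceless /p/, voiced —.
dental: voiceless —, voiced /d̪/.
alveolar: voiceless /t/, voiced /d/.
retroflex: voiceless /ʈ/, voiced /ɖ/.
Gaps, from front to back: bilabial lacks voiced (/b/); dental lacks voiceless (/t̪/).

/b/, /t̪/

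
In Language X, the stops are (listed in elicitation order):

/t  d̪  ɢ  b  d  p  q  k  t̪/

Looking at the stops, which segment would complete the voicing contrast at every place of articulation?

/ɡ/

place of articulation  voiceless  voiced  
bilabial          p         b       
dental            t̪        d̪      
alveolar          t         d       
velar             k         —       
uvular            q         ɢ       
The velar row has no voiced member, so the gap is the voiced velar stop /ɡ/.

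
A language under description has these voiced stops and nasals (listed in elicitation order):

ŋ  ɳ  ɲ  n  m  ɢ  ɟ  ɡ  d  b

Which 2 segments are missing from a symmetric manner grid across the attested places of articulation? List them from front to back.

/ɖ/, /ɴ/

place of articulation  oral stop  nasal   
bilabial          b         m       
alveolar          d         n       
retroflex         —         ɳ       
palatal           ɟ         ɲ       
velar             ɡ         ŋ       
uvular            ɢ         —       
Gaps, from front to back: retroflex lacks oral stop (/ɖ/); uvular lacks nasal (/ɴ/).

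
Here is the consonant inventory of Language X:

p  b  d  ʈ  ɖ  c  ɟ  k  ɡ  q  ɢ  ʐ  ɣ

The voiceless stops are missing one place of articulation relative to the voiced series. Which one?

alveolar

Voiceless: /p/ (bilabial), /ʈ/ (retroflex), /c/ (palatal), /k/ (velar), /q/ (uvular).
Voiced: /b/ (bilabial), /d/ (alveolar), /ɖ/ (retroflex), /ɟ/ (palatal), /ɡ/ (velar), /ɢ/ (uvular).
Every place of articulation has a voiceless member except alveolar, where /t/ would be expected.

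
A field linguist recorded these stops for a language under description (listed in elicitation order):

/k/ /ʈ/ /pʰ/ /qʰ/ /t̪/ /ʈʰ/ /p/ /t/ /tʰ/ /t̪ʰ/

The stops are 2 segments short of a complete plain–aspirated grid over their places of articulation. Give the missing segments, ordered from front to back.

/kʰ/, /q/

bilabial: plain /p/, aspirated /pʰ/.
dental: plain /t̪/, aspirated /t̪ʰ/.
alveolar: plain /t/, aspirated /tʰ/.
retroflex: plain /ʈ/, aspirated /ʈʰ/.
velar: plain /k/, aspirated —.
uvular: plain —, aspirated /qʰ/.
Gaps, from front to back: velar lacks aspirated (/kʰ/); uvular lacks plain (/q/).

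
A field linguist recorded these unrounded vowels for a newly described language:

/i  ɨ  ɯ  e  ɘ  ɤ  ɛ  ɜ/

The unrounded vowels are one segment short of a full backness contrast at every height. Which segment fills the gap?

/ʌ/

height            front     central   back    
high              i         ɨ         ɯ       
high-mid          e         ɘ         ɤ       
low-mid           ɛ         ɜ         —       
The low-mid row has no back member, so the gap is the low-mid back unrounded vowel /ʌ/.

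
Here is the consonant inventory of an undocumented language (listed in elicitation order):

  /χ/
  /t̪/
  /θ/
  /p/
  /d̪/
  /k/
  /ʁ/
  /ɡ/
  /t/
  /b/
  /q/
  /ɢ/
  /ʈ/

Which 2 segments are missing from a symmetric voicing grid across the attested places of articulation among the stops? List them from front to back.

/d/, /ɖ/

bilabial: voiceless /p/, voiced /b/.
dental: voiceless /t̪/, voiced /d̪/.
alveolar: voiceless /t/, voiced —.
retroflex: voiceless /ʈ/, voiced —.
velar: voiceless /k/, voiced /ɡ/.
uvular: voiceless /q/, voiced /ɢ/.
Gaps, from front to back: alveolar lacks voiced (/d/); retroflex lacks voiced (/ɖ/).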